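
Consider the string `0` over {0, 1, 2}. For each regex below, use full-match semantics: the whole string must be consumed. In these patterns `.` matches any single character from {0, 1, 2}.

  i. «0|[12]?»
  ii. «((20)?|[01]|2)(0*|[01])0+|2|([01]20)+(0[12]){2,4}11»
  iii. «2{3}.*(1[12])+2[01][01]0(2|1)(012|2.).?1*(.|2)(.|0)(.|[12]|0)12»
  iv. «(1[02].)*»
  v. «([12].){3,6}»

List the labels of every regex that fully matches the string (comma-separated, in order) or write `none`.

i, ii

i → match
ii → match
iii → no match — must start with `2`
iv → no match
v → no match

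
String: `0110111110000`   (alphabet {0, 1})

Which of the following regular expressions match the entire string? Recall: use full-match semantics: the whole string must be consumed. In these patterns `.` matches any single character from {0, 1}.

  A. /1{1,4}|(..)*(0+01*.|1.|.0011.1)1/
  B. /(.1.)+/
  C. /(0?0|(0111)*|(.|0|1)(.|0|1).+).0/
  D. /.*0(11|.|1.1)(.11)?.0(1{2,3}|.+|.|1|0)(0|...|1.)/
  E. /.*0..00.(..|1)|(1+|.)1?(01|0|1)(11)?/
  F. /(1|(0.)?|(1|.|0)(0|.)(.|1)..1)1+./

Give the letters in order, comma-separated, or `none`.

A → no match — must end with `1`
B → no match
C → match
D → match
E → no match
F → no match

C, D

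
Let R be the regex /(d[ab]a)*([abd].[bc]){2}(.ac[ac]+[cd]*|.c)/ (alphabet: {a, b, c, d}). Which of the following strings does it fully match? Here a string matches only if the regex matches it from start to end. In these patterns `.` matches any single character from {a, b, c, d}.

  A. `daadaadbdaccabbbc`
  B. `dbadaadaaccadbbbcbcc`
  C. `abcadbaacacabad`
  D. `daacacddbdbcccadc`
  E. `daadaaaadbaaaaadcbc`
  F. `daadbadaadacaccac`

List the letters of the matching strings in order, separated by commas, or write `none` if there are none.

A → no match
B → no match
C → no match
D → no match
E → no match
F → match

F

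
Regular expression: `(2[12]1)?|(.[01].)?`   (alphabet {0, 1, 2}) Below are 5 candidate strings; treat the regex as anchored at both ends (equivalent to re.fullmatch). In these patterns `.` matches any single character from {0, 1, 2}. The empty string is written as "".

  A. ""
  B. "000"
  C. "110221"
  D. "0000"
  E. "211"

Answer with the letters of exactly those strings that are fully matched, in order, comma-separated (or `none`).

A, B, E

A → match
B → match
C → no match
D → no match
E → match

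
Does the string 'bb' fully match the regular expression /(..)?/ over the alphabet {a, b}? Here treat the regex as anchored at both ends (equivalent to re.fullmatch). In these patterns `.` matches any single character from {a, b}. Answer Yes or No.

Yes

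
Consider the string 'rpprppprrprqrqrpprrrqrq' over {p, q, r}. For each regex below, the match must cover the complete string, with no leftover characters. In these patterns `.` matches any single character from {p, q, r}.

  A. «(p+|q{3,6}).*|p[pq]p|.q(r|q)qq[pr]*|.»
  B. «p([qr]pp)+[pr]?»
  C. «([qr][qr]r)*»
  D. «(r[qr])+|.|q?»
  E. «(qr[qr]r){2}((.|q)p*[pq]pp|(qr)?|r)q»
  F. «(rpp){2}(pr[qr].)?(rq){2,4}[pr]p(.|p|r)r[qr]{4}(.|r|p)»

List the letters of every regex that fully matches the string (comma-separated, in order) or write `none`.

A → no match
B → no match — must start with 'p'
C → no match
D → no match
E → no match — must start with 'qr'
F → match

F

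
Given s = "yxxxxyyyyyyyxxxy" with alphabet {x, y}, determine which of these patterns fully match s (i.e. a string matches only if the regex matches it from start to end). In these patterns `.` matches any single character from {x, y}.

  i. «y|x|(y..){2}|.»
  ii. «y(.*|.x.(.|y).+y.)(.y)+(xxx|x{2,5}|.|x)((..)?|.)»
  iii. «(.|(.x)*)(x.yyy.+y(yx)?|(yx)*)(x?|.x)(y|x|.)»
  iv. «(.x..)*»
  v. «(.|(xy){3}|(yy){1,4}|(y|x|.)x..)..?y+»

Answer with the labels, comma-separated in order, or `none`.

i → no match
ii → match
iii → match
iv → no match
v → no match

ii, iii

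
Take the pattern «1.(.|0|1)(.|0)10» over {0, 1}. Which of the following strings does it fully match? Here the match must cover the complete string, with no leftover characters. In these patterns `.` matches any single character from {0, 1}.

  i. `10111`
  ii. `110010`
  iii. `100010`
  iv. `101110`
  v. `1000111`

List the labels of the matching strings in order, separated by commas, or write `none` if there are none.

i → no match — must end with `10`
ii → match
iii → match
iv → match
v → no match — must end with `10`

ii, iii, iv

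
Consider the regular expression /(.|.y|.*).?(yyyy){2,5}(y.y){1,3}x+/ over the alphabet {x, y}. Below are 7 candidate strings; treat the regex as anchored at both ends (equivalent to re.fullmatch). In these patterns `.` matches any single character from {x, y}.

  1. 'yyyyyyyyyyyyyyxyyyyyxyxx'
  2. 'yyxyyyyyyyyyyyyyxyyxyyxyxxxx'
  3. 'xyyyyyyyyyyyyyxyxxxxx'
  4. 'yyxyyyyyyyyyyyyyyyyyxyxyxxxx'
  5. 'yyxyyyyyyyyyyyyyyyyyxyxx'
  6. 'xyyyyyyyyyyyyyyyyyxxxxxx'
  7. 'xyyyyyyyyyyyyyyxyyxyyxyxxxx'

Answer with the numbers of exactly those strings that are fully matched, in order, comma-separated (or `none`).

1, 2, 3, 5, 6, 7

1 → match
2 → match
3 → match
4 → no match
5 → match
6 → match
7 → match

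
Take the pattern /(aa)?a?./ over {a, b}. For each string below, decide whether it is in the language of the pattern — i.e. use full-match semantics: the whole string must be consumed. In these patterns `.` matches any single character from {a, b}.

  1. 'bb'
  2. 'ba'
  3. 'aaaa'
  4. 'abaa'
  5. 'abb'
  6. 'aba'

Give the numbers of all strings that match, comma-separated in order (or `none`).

3

1 → no match
2 → no match
3 → match
4 → no match
5 → no match
6 → no match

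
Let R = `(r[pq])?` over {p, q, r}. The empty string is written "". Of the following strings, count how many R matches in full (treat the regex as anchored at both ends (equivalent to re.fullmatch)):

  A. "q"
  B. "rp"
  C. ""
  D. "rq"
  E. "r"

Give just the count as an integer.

A → no match
B → match
C → match
D → match
E → no match
Total matched: 3

3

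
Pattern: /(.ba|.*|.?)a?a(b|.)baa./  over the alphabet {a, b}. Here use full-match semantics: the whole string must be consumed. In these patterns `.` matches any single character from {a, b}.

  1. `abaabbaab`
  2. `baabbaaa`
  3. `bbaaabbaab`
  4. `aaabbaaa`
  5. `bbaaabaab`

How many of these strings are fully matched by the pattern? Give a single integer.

1 → match
2 → match
3 → match
4 → match
5 → match
Total matched: 5

5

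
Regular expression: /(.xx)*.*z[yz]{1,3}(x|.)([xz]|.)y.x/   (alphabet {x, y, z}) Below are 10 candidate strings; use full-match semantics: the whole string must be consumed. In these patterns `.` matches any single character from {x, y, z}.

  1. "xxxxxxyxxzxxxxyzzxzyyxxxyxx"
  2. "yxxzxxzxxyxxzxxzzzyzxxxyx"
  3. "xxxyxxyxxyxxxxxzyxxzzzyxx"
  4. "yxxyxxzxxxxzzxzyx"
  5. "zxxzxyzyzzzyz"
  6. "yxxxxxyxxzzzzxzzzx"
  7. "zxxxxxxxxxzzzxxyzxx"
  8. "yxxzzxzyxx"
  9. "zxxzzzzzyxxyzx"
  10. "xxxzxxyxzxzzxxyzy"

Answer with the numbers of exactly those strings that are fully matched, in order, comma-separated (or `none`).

1 → no match
2 → no match
3 → no match
4 → no match
5 → no match — must end with "x"
6 → no match
7 → no match
8. "yxxzzxzyxx" → match
9 → match
10 → no match — must end with "x"

8, 9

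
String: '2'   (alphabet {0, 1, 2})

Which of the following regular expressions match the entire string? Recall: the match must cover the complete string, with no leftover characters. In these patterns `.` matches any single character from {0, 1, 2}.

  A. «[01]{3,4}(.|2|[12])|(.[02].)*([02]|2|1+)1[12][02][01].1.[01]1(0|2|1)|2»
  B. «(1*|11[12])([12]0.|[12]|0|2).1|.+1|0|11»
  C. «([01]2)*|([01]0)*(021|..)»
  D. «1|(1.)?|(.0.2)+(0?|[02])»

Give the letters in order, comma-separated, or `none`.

A → match
B → no match
C → no match
D → no match

A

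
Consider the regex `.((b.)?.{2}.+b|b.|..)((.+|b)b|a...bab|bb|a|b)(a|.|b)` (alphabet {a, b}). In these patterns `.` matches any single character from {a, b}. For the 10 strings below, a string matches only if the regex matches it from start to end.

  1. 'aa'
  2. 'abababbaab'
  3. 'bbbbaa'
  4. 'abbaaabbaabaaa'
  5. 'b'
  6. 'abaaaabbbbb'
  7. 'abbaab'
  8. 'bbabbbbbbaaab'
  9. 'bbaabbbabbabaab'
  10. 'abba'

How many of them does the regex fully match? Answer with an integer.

1 → no match
2 → no match
3 → no match
4 → no match
5 → no match
6 → match
7 → no match
8 → no match
9 → no match
10 → no match
Total matched: 1

1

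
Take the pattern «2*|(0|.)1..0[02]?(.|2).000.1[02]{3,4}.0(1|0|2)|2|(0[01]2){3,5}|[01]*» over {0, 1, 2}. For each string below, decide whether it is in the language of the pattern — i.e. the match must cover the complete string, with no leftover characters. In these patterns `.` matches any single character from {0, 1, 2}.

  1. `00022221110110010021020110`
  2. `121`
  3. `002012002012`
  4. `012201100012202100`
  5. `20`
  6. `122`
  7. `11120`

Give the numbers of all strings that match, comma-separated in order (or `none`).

1 → no match
2 → no match
3 → match
4 → no match
5 → no match
6 → no match
7 → no match

3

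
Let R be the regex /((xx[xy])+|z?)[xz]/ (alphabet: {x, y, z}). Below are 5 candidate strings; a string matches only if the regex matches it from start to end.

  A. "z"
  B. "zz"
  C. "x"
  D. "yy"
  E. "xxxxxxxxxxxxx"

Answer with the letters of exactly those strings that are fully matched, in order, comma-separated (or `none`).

A, B, C, E

A → match
B → match
C → match
D → no match
E → match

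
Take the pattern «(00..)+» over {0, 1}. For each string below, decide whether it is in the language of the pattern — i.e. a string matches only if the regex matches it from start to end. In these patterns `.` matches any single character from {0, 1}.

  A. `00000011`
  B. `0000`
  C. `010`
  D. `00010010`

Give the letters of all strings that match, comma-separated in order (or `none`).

A, B, D

A → match
B → match
C → no match — must start with `00`
D → match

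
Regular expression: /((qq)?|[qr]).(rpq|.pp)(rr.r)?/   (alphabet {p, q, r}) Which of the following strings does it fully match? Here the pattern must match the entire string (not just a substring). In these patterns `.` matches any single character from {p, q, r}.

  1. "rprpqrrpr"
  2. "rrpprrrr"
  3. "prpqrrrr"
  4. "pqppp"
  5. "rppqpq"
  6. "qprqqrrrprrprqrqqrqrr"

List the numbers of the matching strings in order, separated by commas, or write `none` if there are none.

1. "rprpqrrpr" → match
2. "rrpprrrr" → match
3. "prpqrrrr" → match
4. "pqppp" → no match
5. "rppqpq" → no match
6 → no match

1, 2, 3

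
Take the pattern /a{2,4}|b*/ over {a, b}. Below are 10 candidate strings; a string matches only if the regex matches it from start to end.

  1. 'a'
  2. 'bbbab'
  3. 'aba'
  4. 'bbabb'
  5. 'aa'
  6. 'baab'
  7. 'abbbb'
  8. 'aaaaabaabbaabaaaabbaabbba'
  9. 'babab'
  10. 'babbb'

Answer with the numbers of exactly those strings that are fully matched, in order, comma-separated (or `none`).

1 → no match
2 → no match
3 → no match
4 → no match
5 → match
6 → no match
7 → no match
8 → no match
9 → no match
10 → no match

5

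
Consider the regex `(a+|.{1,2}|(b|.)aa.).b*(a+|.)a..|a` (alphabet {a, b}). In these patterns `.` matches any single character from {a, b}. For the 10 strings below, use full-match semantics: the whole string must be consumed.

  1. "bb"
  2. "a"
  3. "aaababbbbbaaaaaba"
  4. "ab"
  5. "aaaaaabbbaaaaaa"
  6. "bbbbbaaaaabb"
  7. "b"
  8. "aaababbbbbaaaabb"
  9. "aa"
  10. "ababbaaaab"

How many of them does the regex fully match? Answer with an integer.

1 → no match
2 → match
3 → match
4 → no match
5 → match
6 → match
7 → no match
8 → match
9 → no match
10 → match
Total matched: 6

6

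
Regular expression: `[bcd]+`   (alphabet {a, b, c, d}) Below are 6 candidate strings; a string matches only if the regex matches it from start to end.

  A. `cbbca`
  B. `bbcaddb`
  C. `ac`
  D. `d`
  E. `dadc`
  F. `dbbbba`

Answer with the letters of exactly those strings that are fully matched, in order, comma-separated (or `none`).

A → no match
B → no match
C → no match
D → match
E → no match
F → no match

D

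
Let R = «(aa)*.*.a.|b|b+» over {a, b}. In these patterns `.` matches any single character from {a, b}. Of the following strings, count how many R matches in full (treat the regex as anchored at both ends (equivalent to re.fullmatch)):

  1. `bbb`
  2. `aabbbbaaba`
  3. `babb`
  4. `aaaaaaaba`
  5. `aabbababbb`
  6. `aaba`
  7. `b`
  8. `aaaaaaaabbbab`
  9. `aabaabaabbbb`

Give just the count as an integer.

1 → match
2 → no match
3 → no match
4 → no match
5 → no match
6 → no match
7 → match
8 → match
9 → no match
Total matched: 3

3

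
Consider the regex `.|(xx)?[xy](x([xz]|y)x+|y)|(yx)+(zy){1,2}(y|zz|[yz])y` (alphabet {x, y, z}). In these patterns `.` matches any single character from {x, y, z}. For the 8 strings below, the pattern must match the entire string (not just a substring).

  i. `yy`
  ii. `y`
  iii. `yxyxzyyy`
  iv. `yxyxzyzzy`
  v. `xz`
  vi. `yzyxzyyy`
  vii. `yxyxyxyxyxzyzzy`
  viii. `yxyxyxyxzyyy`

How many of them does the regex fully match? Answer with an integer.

6

i → match
ii → match
iii → match
iv → match
v → no match
vi → no match
vii → match
viii → match
Total matched: 6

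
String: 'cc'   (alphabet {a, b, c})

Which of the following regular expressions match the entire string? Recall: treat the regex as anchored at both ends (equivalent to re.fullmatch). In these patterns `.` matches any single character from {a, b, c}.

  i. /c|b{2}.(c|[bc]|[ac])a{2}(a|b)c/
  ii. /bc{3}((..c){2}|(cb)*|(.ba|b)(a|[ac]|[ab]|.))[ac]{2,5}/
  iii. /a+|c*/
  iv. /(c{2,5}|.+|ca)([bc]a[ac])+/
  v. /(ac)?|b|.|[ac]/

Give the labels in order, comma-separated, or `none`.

i → no match
ii → no match — must start with 'bc'
iii → match
iv → no match
v → no match

iii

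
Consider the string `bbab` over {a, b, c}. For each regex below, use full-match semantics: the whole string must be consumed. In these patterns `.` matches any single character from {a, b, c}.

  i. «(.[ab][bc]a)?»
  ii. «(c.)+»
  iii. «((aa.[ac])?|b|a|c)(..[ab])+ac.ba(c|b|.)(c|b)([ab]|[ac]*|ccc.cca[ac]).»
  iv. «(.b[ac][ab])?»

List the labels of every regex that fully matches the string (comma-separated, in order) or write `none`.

iv

i → no match
ii → no match — must start with `c`
iii → no match
iv → match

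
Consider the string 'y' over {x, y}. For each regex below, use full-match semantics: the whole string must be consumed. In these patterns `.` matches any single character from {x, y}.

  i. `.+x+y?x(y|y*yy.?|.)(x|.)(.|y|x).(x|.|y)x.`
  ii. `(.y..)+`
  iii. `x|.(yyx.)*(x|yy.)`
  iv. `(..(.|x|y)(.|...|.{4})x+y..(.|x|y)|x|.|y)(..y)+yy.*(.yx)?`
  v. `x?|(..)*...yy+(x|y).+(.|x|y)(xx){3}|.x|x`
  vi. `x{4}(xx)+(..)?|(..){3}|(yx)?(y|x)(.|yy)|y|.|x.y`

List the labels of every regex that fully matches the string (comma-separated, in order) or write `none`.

vi

i → no match
ii → no match
iii → no match
iv → no match
v → no match
vi → match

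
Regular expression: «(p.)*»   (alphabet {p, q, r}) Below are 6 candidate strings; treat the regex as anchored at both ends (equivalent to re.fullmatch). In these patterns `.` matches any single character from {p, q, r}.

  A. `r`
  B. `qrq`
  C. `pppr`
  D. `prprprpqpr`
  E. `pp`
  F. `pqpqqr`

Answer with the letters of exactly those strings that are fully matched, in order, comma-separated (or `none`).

A → no match
B → no match
C → match
D → match
E → match
F → no match

C, D, E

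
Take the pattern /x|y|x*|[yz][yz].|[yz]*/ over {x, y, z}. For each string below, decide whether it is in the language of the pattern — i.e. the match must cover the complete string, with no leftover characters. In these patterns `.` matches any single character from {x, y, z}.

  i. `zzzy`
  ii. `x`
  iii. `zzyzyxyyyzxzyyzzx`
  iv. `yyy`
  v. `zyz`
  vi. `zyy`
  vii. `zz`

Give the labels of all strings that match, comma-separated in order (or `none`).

i → match
ii → match
iii → no match
iv → match
v → match
vi → match
vii → match

i, ii, iv, v, vi, vii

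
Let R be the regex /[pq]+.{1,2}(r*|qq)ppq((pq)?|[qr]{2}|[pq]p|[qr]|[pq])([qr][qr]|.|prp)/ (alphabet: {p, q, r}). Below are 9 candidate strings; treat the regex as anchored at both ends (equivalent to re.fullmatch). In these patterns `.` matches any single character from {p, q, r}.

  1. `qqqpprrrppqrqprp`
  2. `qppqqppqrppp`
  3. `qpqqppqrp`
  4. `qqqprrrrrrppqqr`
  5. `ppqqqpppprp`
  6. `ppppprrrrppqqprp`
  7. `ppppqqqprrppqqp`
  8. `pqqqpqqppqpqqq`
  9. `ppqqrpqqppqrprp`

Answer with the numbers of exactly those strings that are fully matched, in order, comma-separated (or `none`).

1 → match
2 → no match
3 → match
4 → match
5 → no match
6 → match
7 → match
8 → match
9 → match

1, 3, 4, 6, 7, 8, 9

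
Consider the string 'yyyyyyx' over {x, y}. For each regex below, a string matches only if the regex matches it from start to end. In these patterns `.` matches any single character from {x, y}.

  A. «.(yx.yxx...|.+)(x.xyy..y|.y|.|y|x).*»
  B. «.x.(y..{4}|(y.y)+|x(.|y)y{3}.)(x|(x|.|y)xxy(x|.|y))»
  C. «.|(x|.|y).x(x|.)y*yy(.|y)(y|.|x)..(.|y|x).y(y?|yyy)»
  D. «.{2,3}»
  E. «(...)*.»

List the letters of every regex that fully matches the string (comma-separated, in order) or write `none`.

A, E

A → match
B → no match
C → no match
D → no match
E → match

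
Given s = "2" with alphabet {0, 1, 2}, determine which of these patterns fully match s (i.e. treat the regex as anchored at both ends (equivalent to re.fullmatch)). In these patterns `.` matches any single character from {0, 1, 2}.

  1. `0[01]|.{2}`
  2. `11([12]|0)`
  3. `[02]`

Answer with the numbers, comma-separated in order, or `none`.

3

1 → no match
2 → no match — must start with "11"
3 → match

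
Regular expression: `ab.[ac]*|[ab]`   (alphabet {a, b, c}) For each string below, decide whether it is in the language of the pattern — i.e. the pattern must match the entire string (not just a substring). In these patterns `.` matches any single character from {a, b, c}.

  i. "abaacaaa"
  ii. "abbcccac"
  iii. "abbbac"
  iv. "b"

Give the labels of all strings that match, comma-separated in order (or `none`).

i → match
ii → match
iii → no match
iv → match

i, ii, iv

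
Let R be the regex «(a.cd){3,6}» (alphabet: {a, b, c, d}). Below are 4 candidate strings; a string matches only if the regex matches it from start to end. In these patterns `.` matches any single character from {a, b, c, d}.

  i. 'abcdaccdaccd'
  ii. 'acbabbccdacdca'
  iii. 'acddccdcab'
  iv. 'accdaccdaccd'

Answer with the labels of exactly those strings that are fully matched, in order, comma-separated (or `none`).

i → match
ii → no match — must end with 'cd'
iii → no match — must end with 'cd'
iv → match

i, iv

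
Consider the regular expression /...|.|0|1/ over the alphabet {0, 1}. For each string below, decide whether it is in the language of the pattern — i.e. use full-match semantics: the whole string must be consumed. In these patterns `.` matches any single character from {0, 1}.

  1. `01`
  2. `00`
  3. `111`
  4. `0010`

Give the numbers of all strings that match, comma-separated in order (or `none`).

1 → no match
2 → no match
3 → match
4 → no match

3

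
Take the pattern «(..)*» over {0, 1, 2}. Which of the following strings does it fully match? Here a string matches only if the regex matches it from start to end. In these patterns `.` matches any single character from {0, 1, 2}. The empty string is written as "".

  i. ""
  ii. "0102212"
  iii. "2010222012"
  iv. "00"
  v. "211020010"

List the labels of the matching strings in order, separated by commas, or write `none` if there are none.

i. "" → match
ii. "0102212" → no match
iii. "2010222012" → match
iv. "00" → match
v. "211020010" → no match

i, iii, iv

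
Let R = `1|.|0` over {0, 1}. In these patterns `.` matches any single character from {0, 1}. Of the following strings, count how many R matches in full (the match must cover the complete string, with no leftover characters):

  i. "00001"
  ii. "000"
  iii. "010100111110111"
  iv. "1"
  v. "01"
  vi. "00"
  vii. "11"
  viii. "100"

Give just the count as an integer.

1

i → no match
ii → no match
iii → no match
iv → match
v → no match
vi → no match
vii → no match
viii → no match
Total matched: 1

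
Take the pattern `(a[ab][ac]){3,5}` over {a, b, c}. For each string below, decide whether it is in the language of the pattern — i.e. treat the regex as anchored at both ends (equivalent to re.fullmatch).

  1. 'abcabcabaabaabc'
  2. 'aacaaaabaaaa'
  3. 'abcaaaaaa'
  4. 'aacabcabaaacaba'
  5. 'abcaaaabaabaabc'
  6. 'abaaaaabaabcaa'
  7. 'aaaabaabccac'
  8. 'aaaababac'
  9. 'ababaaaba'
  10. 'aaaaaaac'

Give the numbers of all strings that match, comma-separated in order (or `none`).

1, 2, 3, 4, 5

1 → match
2 → match
3 → match
4 → match
5 → match
6 → no match
7 → no match
8 → no match
9 → no match
10 → no match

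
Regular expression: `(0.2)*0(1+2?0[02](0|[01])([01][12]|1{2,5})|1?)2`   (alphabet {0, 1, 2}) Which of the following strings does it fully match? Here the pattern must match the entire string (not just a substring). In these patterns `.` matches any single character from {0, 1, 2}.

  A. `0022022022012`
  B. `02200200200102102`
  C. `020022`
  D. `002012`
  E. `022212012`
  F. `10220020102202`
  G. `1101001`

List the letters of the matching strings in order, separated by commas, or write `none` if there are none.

D

A → no match
B → no match
C. `020022` → no match
D. `002012` → match
E. `022212012` → no match
F → no match
G. `1101001` → no match — must end with `2`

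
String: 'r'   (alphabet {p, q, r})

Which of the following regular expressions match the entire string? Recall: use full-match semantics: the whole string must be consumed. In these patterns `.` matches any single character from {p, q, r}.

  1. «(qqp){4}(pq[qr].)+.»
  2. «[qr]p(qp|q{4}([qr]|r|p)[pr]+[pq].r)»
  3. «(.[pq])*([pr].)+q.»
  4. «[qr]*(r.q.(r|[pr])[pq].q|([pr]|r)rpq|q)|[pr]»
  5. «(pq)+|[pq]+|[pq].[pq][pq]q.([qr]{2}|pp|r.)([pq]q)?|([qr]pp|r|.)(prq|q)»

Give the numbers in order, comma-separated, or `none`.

1 → no match — must start with 'qqp'
2 → no match
3 → no match
4 → match
5 → no match

4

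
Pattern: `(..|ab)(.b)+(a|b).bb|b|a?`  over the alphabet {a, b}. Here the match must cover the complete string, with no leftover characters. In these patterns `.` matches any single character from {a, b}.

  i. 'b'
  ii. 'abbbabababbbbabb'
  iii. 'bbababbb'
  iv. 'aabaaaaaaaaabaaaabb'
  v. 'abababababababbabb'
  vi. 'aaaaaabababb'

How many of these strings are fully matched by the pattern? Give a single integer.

4

i. 'b' → match
ii → match
iii. 'bbababbb' → match
iv → no match
v → match
vi. 'aaaaaabababb' → no match
Total matched: 4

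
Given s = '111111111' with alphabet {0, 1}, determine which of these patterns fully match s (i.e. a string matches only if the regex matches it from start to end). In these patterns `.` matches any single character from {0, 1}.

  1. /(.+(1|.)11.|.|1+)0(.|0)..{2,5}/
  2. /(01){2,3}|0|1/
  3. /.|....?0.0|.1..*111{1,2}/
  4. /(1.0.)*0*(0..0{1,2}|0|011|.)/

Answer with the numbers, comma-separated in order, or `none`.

3

1 → no match
2 → no match
3 → match
4 → no match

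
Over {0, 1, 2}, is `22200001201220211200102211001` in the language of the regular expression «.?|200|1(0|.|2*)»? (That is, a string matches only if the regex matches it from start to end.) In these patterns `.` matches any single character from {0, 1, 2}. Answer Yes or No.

No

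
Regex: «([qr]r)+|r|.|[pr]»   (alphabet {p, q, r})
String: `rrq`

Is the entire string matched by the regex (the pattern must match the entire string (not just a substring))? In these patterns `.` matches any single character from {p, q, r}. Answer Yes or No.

No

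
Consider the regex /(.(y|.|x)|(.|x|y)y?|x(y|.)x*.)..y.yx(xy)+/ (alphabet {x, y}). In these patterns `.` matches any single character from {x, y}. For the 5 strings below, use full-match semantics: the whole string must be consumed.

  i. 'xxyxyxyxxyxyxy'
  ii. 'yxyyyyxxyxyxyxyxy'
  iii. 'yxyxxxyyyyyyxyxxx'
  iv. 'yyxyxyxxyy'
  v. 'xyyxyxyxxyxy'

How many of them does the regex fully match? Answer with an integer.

3

i → match
ii → match
iii → no match — must end with 'xy'
iv → no match — must end with 'xy'
v → match
Total matched: 3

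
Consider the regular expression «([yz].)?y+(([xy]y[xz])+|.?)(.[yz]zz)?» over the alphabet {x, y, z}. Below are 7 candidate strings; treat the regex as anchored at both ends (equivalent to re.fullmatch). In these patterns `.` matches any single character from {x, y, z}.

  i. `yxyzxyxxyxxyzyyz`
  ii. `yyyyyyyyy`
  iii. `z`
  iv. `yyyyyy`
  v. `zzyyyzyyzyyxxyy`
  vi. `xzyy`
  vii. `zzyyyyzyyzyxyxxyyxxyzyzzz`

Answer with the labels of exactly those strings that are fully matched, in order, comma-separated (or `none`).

i → match
ii. `yyyyyyyyy` → match
iii. `z` → no match
iv. `yyyyyy` → match
v → no match
vi. `xzyy` → no match
vii → no match

i, ii, iv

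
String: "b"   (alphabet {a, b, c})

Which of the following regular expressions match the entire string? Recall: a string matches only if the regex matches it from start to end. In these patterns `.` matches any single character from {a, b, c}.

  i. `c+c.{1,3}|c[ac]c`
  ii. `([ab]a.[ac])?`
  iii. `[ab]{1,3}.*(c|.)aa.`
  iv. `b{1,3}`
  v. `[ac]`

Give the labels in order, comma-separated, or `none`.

i → no match — must start with "c"
ii → no match
iii → no match
iv → match
v → no match

iv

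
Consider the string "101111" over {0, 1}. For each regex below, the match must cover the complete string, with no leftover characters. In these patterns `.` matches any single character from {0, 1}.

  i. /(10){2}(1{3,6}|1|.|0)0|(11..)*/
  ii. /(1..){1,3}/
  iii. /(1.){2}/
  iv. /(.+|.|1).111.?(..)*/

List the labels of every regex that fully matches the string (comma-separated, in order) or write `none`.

i → no match
ii → match
iii → no match
iv → match

ii, iv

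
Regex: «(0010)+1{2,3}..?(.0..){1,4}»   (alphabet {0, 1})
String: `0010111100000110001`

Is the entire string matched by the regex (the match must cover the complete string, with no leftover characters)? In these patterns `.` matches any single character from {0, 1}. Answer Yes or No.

Yes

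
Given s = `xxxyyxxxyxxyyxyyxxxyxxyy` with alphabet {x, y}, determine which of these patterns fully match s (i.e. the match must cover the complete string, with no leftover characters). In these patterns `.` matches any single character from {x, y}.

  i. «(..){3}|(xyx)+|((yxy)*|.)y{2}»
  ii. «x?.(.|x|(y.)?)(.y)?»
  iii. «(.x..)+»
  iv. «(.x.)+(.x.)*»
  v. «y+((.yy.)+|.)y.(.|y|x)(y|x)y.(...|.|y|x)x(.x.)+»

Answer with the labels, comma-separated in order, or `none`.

iii

i → no match
ii → no match
iii → match
iv → no match
v → no match — must start with `y`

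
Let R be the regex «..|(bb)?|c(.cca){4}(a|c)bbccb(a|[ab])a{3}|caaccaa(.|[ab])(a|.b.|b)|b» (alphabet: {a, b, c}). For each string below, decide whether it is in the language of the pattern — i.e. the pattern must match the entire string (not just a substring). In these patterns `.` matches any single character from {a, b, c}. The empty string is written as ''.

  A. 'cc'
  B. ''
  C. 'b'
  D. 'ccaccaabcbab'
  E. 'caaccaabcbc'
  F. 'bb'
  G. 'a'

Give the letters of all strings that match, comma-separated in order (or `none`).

A → match
B → match
C → match
D → no match
E → match
F → match
G → no match

A, B, C, E, F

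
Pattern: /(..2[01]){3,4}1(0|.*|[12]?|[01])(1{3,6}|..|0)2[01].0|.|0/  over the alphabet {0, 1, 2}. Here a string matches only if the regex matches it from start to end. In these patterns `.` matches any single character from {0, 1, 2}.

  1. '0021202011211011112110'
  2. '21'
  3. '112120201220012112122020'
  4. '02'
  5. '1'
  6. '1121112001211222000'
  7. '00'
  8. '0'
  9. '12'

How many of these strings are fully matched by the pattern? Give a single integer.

1 → match
2 → no match
3 → match
4 → no match
5 → match
6 → match
7 → no match
8 → match
9 → no match
Total matched: 5

5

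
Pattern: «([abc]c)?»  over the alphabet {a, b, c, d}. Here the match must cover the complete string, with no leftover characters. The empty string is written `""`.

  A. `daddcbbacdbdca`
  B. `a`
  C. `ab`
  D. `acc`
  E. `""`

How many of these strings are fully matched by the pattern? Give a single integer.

1

A → no match
B → no match
C → no match
D → no match
E → match
Total matched: 1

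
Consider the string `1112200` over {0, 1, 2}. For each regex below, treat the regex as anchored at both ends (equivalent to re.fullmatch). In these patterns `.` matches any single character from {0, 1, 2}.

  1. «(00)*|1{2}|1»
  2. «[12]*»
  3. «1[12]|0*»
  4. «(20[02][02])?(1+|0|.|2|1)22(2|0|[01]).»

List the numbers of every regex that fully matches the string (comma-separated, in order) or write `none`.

4

1 → no match
2 → no match
3 → no match
4 → match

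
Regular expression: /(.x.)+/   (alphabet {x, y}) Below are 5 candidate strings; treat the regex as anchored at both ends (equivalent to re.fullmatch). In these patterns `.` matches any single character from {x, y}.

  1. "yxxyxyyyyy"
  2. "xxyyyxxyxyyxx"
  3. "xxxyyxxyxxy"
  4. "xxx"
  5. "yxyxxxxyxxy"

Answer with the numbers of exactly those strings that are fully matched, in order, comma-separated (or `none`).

1. "yxxyxyyyyy" → no match
2 → no match
3. "xxxyyxxyxxy" → no match
4. "xxx" → match
5. "yxyxxxxyxxy" → no match

4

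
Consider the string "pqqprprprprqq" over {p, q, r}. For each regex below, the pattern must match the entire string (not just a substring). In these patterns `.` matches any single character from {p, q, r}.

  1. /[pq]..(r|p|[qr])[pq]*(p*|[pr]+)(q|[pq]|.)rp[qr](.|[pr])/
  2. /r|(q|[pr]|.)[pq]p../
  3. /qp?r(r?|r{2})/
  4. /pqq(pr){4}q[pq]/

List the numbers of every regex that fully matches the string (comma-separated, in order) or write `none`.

1 → no match
2 → no match
3 → no match — must start with "q"
4 → match

4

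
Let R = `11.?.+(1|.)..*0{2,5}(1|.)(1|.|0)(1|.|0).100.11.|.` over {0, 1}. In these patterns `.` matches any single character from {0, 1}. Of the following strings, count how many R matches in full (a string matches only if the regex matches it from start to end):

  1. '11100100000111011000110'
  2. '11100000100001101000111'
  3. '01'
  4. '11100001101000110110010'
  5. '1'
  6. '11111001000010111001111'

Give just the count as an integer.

3

1 → no match
2 → match
3 → no match
4 → no match
5 → match
6 → match
Total matched: 3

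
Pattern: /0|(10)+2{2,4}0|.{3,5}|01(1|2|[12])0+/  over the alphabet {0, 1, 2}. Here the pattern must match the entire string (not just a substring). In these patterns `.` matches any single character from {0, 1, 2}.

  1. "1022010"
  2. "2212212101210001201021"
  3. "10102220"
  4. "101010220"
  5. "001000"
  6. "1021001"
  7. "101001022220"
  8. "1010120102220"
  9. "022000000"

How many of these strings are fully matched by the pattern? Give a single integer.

2

1. "1022010" → no match
2 → no match
3. "10102220" → match
4. "101010220" → match
5. "001000" → no match
6. "1021001" → no match
7. "101001022220" → no match
8 → no match
9. "022000000" → no match
Total matched: 2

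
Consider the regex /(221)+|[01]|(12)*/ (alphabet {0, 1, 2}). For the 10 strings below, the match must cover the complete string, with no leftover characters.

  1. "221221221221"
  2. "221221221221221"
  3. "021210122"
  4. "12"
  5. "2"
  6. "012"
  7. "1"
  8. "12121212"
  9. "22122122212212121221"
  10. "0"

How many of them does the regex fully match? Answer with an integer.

1 → match
2 → match
3 → no match
4 → match
5 → no match
6 → no match
7 → match
8 → match
9 → no match
10 → match
Total matched: 6

6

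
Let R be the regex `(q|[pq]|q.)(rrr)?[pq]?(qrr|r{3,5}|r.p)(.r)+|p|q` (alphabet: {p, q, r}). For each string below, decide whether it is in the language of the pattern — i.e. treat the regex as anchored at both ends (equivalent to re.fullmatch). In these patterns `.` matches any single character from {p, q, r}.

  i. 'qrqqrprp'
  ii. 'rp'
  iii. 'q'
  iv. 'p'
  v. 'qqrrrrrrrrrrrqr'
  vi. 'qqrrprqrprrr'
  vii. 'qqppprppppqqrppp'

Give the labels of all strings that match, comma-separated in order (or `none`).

i → no match
ii → no match
iii → match
iv → match
v → match
vi → match
vii → no match

iii, iv, v, vi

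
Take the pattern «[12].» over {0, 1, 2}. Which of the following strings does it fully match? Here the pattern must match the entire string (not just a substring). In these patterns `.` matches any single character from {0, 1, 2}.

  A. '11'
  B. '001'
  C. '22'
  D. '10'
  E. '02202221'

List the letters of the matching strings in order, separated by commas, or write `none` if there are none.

A, C, D

A. '11' → match
B. '001' → no match
C. '22' → match
D. '10' → match
E. '02202221' → no match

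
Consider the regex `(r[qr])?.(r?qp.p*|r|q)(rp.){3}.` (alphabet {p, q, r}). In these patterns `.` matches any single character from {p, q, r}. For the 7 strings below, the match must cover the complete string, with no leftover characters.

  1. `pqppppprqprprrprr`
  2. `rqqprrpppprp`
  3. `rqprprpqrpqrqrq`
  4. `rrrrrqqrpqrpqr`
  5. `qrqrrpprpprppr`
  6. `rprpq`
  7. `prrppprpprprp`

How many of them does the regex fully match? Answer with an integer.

1 → no match
2. `rqqprrpppprp` → no match
3 → no match
4 → no match
5 → no match
6. `rprpq` → no match
7 → no match
Total matched: 0

0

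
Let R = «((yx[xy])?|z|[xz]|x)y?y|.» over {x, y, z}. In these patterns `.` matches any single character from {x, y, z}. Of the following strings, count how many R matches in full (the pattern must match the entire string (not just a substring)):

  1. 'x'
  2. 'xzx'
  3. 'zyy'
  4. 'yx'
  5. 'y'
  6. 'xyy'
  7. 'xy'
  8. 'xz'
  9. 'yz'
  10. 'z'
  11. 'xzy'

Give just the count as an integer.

1. 'x' → match
2. 'xzx' → no match
3. 'zyy' → match
4. 'yx' → no match
5. 'y' → match
6. 'xyy' → match
7. 'xy' → match
8. 'xz' → no match
9. 'yz' → no match
10. 'z' → match
11. 'xzy' → no match
Total matched: 6

6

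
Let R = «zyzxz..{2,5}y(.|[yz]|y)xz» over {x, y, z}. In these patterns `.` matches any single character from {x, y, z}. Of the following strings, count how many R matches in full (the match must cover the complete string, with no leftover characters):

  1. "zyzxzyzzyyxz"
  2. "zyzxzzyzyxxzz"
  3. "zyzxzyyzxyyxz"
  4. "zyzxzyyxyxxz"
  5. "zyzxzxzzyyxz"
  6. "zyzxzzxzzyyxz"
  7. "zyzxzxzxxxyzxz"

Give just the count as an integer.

6

1 → match
2 → no match — must end with "xz"
3 → match
4 → match
5 → match
6 → match
7 → match
Total matched: 6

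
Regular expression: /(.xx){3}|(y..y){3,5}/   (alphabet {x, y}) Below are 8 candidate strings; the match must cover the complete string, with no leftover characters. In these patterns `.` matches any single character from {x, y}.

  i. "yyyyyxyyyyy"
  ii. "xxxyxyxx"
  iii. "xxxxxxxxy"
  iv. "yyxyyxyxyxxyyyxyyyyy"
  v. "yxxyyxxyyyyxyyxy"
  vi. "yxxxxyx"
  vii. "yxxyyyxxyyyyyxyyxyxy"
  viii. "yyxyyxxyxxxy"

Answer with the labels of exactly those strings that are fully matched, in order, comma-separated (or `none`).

none

i → no match
ii → no match
iii → no match
iv → no match
v → no match
vi → no match
vii → no match
viii → no match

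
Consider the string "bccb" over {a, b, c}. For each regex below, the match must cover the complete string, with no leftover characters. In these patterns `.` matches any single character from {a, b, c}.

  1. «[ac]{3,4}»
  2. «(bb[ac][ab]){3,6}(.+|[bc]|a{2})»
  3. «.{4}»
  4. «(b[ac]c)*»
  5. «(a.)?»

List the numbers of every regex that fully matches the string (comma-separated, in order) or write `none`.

3

1 → no match
2 → no match — must start with "bb"
3 → match
4 → no match
5 → no match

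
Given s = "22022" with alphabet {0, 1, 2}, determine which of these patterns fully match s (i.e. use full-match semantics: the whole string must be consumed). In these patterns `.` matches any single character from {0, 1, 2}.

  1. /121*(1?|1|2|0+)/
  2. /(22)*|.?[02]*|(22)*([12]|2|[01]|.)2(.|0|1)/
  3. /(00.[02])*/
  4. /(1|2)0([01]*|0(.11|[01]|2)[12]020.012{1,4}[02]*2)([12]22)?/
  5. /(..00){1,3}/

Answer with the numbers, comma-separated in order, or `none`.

1 → no match — must start with "12"
2 → match
3 → no match
4 → no match
5 → no match — must end with "00"

2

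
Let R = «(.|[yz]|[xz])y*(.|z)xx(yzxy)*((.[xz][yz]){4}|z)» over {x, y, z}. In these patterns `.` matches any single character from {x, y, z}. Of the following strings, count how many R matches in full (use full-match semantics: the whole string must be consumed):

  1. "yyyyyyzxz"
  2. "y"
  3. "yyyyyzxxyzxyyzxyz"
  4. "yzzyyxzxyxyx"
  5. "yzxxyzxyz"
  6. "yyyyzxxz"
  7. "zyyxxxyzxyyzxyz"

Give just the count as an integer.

1 → no match
2 → no match
3 → match
4 → no match
5 → match
6 → match
7 → match
Total matched: 4

4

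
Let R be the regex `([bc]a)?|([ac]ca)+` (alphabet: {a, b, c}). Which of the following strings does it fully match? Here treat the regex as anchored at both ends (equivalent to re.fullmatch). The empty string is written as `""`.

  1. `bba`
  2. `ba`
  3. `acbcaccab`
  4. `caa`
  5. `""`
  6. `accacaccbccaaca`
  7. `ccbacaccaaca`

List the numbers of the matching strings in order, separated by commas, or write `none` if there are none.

1. `bba` → no match
2. `ba` → match
3. `acbcaccab` → no match
4. `caa` → no match
5. `""` → match
6 → no match
7. `ccbacaccaaca` → no match

2, 5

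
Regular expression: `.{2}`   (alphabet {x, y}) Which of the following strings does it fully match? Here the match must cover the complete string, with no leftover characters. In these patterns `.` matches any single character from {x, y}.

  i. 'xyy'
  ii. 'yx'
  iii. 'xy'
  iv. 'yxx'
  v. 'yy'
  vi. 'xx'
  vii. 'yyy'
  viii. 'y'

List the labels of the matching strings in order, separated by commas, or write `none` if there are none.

i → no match
ii → match
iii → match
iv → no match
v → match
vi → match
vii → no match
viii → no match

ii, iii, v, vi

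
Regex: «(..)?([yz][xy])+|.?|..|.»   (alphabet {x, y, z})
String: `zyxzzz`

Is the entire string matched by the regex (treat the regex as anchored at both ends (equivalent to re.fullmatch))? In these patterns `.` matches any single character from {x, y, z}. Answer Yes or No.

No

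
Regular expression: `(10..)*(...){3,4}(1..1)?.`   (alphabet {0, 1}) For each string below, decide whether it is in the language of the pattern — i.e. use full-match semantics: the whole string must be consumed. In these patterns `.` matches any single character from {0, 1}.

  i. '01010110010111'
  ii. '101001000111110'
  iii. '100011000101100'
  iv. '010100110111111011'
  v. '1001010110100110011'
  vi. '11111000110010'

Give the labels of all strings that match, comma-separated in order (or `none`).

i → match
ii → no match
iii → no match
iv → no match
v → no match
vi → match

i, vi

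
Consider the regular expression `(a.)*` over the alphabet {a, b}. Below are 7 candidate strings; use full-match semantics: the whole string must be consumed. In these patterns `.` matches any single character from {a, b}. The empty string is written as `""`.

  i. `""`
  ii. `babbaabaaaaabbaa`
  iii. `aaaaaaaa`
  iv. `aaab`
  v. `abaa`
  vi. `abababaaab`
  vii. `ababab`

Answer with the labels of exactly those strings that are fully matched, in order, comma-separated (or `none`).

i, iii, iv, v, vi, vii

i → match
ii → no match
iii → match
iv → match
v → match
vi → match
vii → match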